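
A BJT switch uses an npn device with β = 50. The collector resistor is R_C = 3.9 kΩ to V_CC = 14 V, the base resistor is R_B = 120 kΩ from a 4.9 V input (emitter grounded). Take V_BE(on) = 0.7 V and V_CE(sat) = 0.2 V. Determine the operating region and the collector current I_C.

active; I_C ≈ 1.8 mA

Assume active. Base-emitter loop: I_B = (V_BB − V_BE)/R_B = (4.9 − 0.7)/120 = 0.035 mA.
I_C = β·I_B = 50×0.035 = 1.75 mA.
V_CE = V_CC − I_C·R_C = 14 − 1.75×3.9 = 7.17 V > V_CE(sat), so the active-region assumption holds.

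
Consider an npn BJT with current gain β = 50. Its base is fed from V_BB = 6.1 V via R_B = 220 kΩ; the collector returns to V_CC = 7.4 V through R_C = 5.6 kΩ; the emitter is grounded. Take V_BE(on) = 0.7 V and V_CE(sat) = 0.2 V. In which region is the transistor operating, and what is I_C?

active; I_C ≈ 1.2 mA

Assume active. Base-emitter loop: I_B = (V_BB − V_BE)/R_B = (6.1 − 0.7)/220 = 0.0245 mA.
I_C = β·I_B = 50×0.0245 = 1.23 mA.
V_CE = V_CC − I_C·R_C = 7.4 − 1.23×5.6 = 0.527 V > V_CE(sat), so the active-region assumption holds.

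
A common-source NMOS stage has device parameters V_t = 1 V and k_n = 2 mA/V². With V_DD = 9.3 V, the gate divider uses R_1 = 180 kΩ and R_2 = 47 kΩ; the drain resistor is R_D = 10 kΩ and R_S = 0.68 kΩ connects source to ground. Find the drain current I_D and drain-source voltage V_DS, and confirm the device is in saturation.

I_D ≈ 0.41 mA, V_DS ≈ 4.9 V

V_G = V_DD·R_2/(R_1+R_2) = 9.3×47/227 = 1.93 V.
Assume saturation: I_D = (k_n/2)(V_GS − V_t)² with V_GS = V_G − I_D·R_S = 1.93 − 0.68·I_D.
Substituting gives 0.462·I_D² − 2.26·I_D + 0.857 = 0, with roots I_D = 0.414 or 4.47 mA.
The root I_D = 4.47 mA gives V_GS = -1.11 V ≤ V_t, so take I_D = 0.414 mA.
Then V_GS = 1.64 V and V_DS = V_DD − I_D(R_D+R_S) = 9.3 − 0.414×10.7 = 4.87 V.
Saturation requires V_DS ≥ V_GS − V_t = 0.644 V; 4.87 ≥ 0.644 ✓.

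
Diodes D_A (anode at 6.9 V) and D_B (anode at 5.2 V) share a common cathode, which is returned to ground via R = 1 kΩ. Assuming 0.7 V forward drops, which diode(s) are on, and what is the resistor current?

Assume both conduct. Then node N would need to be at both 6.9−0.7 = 6.2 V and 5.2−0.7 = 4.5 V, which is impossible.
Assume only D_A conducts: V_N = 6.9 − 0.7 = 6.2 V, so I_R = 6.2/1 = 6.2 mA.
Check D_B: its anode-to-cathode voltage is 5.2 − 6.2 = -1 V < 0.7 V, so it is off. The assumption is consistent.

Only D_A conducts; I_R ≈ 6.2 mA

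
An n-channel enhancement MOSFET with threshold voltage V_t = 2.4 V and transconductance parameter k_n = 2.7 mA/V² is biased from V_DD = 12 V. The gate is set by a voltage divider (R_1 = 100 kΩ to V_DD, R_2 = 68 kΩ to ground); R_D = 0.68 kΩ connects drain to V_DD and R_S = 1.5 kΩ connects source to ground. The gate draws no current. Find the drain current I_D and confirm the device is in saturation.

V_G = V_DD·R_2/(R_1+R_2) = 12×68/168 = 4.86 V.
Assume saturation: I_D = (k_n/2)(V_GS − V_t)² with V_GS = V_G − I_D·R_S = 4.86 − 1.5·I_D.
Substituting gives 3.04·I_D² − 11·I_D + 8.15 = 0, with roots I_D = 1.05 or 2.56 mA.
The root I_D = 2.56 mA gives V_GS = 1.02 V ≤ V_t, so take I_D = 1.05 mA.
Then V_GS = 3.28 V and V_DS = V_DD − I_D(R_D+R_S) = 12 − 1.05×2.18 = 9.71 V.
Saturation requires V_DS ≥ V_GS − V_t = 0.882 V; 9.71 ≥ 0.882 ✓.

I_D ≈ 1.1 mA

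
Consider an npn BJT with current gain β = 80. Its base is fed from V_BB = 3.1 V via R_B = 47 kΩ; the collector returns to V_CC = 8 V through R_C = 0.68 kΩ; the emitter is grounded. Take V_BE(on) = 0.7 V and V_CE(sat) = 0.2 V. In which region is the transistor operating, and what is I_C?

active; I_C ≈ 4.1 mA

Assume active. Base-emitter loop: I_B = (V_BB − V_BE)/R_B = (3.1 − 0.7)/47 = 0.0511 mA.
I_C = β·I_B = 80×0.0511 = 4.09 mA.
V_CE = V_CC − I_C·R_C = 8 − 4.09×0.68 = 5.22 V > V_CE(sat), so the active-region assumption holds.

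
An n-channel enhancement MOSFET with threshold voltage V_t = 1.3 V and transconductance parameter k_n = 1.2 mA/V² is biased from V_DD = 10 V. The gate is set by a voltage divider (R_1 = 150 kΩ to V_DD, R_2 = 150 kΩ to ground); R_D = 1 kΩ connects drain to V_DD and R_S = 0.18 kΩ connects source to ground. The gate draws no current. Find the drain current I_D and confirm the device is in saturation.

V_G = V_DD·R_2/(R_1+R_2) = 10×150/300 = 5 V.
Assume saturation: I_D = (k_n/2)(V_GS − V_t)² with V_GS = V_G − I_D·R_S = 5 − 0.18·I_D.
Substituting gives 0.0194·I_D² − 1.8·I_D + 8.21 = 0, with roots I_D = 4.82 or 87.7 mA.
The root I_D = 87.7 mA gives V_GS = -10.8 V ≤ V_t, so take I_D = 4.82 mA.
Then V_GS = 4.13 V and V_DS = V_DD − I_D(R_D+R_S) = 10 − 4.82×1.18 = 4.32 V.
Saturation requires V_DS ≥ V_GS − V_t = 2.83 V; 4.32 ≥ 2.83 ✓.

I_D ≈ 4.8 mA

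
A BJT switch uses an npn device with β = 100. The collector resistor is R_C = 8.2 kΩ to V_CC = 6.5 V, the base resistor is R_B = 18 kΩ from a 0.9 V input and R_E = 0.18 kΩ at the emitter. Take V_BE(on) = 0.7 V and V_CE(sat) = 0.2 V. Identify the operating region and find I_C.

Assume active. Base-emitter loop: I_B = (V_BB − V_BE)/(R_B + (β+1)R_E) = (0.9 − 0.7)/(18 + 101×0.18) = 0.00553 mA.
I_C = β·I_B = 100×0.00553 = 0.553 mA.
V_CE = V_CC − I_C·R_C − I_E·R_E = 6.5 − 0.553×8.2 − 0.558×0.18 = 1.87 V > V_CE(sat), so the active-region assumption holds.

active; I_C ≈ 0.55 mA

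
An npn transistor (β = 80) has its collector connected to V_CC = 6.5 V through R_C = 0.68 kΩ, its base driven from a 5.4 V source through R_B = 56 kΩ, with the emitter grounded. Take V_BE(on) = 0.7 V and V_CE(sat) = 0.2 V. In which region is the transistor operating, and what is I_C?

Assume active. Base-emitter loop: I_B = (V_BB − V_BE)/R_B = (5.4 − 0.7)/56 = 0.0839 mA.
I_C = β·I_B = 80×0.0839 = 6.71 mA.
V_CE = V_CC − I_C·R_C = 6.5 − 6.71×0.68 = 1.93 V > V_CE(sat), so the active-region assumption holds.

active; I_C ≈ 6.7 mA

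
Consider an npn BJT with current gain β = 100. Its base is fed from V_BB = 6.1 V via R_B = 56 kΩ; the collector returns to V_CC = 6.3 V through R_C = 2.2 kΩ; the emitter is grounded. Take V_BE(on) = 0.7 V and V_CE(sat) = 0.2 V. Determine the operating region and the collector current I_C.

Assume active: I_B = (6.1 − 0.7)/56 = 0.0964 mA, giving I_C = β·I_B = 9.64 mA.
But then V_CE = 6.3 − 9.64×2.2 = -14.9 V < V_CE(sat) = 0.2 V — impossible in the active region.
So the transistor is saturated. With V_CE = 0.2 V, I_C = (V_CC − 0.2)/R_C = 6.1/2.2 = 2.77 mA.
Check: β·I_B = 9.64 mA > I_C = 2.77 mA, confirming saturation.

saturation; I_C ≈ 2.8 mA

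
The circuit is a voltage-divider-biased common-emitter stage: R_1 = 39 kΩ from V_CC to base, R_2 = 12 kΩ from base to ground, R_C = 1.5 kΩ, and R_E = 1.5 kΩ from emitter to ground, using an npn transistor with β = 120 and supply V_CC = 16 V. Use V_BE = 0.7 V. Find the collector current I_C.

I_C ≈ 1.9 mA

Thevenize the base divider: V_Th = V_CC·R_2/(R_1+R_2) = 16×12/51 = 3.76 V, R_Th = R_1‖R_2 = 9.18 kΩ.
Base-emitter loop: V_Th = I_B·R_Th + V_BE + (β+1)I_B·R_E, so I_B = (3.76 − 0.7) / (9.18 + 121×1.5) = 0.0161 mA.
I_C = β·I_B = 120×0.0161 = 1.93 mA, and I_E = (β+1)I_B = 1.94 mA.
V_CE = V_CC − I_C·R_C − I_E·R_E = 16 − 1.93×1.5 − 1.94×1.5 = 10.2 V.
V_CE = 10.2 V > 0.2 V confirms active-region operation.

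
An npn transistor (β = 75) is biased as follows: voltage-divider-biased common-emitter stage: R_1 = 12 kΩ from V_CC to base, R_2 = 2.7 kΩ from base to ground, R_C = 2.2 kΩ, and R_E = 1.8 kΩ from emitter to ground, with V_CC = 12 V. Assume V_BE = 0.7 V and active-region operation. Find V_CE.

V_CE ≈ 8.7 V

Thevenize the base divider: V_Th = V_CC·R_2/(R_1+R_2) = 12×2.7/14.7 = 2.2 V, R_Th = R_1‖R_2 = 2.2 kΩ.
Base-emitter loop: V_Th = I_B·R_Th + V_BE + (β+1)I_B·R_E, so I_B = (2.2 − 0.7) / (2.2 + 76×1.8) = 0.0108 mA.
I_C = β·I_B = 75×0.0108 = 0.812 mA, and I_E = (β+1)I_B = 0.822 mA.
V_CE = V_CC − I_C·R_C − I_E·R_E = 12 − 0.812×2.2 − 0.822×1.8 = 8.73 V.
V_CE = 8.73 V > 0.2 V confirms active-region operation.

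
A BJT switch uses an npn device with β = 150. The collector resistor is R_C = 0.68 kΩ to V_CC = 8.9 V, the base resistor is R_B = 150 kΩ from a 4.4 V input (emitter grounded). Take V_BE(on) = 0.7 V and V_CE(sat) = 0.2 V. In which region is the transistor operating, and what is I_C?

Assume active. Base-emitter loop: I_B = (V_BB − V_BE)/R_B = (4.4 − 0.7)/150 = 0.0247 mA.
I_C = β·I_B = 150×0.0247 = 3.7 mA.
V_CE = V_CC − I_C·R_C = 8.9 − 3.7×0.68 = 6.38 V > V_CE(sat), so the active-region assumption holds.

active; I_C ≈ 3.7 mA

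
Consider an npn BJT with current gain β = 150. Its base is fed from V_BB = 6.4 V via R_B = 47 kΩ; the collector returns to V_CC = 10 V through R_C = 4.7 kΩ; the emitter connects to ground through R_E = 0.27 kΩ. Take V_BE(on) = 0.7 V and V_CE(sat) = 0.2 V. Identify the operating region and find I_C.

Assume active: I_B = (6.4 − 0.7)/(47 + 151×0.27) = 0.0649 mA, I_C = β·I_B = 9.74 mA.
Then V_CE = 10 − 9.74×4.7 − 9.81×0.27 = -38.4 V < 0.2 V — the active assumption fails.
Re-solve with V_CE = 0.2 V. KCL at the emitter: V_E/R_E = (V_BB−0.7−V_E)/R_B + (V_CC−0.2−V_E)/R_C, giving V_E = 0.56 V.
I_C = (V_CC − 0.2 − V_E)/R_C = (9.8 − 0.56)/4.7 = 1.97 mA.
Check: I_B = (5.7 − 0.56)/47 = 0.109 mA, and β·I_B = 16.4 mA > I_C, confirming saturation.

saturation; I_C ≈ 2 mA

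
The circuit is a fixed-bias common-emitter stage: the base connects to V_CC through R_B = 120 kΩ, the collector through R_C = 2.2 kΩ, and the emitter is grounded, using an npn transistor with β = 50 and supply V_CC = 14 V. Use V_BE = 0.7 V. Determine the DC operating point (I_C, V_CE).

I_C ≈ 5.5 mA, V_CE ≈ 1.8 V

Base loop: V_CC = I_B·R_B + V_BE, so I_B = (14 − 0.7)/120 kΩ = 0.111 mA.
In the active region I_C = β·I_B = 50 × 0.111 = 5.54 mA.
Collector loop: V_CE = V_CC − I_C·R_C = 14 − 5.54×2.2 = 1.81 V.
Since V_CE = 1.81 V > V_CE(sat) ≈ 0.2 V, the transistor is in the active region as assumed.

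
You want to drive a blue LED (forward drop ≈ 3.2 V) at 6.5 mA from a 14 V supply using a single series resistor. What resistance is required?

The resistor drops V_S − V_D = 14 − 3.2 = 10.8 V at 6.5 mA.
R = 10.8 V / 6.5 mA = 1.66 kΩ.

R ≈ 1.7 kΩ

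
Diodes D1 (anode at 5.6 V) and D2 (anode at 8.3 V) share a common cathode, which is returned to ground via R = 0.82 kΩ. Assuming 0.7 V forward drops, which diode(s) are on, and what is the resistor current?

Assume both conduct. Then node N would need to be at both 5.6−0.7 = 4.9 V and 8.3−0.7 = 7.6 V, which is impossible.
Assume only D2 conducts: V_N = 8.3 − 0.7 = 7.6 V, so I_R = 7.6/0.82 = 9.27 mA.
Check D1: its anode-to-cathode voltage is 5.6 − 7.6 = -2 V < 0.7 V, so it is off. The assumption is consistent.

Only D2 conducts; I_R ≈ 9.3 mA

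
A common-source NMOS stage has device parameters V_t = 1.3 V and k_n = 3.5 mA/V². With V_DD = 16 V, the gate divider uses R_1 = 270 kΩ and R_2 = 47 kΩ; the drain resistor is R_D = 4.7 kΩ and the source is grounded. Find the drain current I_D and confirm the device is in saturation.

I_D ≈ 2 mA

V_G = V_DD·R_2/(R_1+R_2) = 16×47/317 = 2.37 V. With the source grounded, V_GS = V_G = 2.37 V.
Assume saturation: I_D = (k_n/2)(V_GS − V_t)² = (3.5/2)×(2.37 − 1.3)² = 1.75×1.07² = 2.01 mA.
V_DS = V_DD − I_D·R_D = 16 − 2.01×4.7 = 6.54 V.
Saturation requires V_DS ≥ V_GS − V_t = 1.07 V; 6.54 ≥ 1.07 ✓.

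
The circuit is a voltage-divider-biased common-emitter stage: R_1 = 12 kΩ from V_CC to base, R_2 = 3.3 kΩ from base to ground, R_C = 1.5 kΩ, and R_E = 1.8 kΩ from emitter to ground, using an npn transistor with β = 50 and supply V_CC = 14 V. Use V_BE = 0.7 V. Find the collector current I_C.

Thevenize the base divider: V_Th = V_CC·R_2/(R_1+R_2) = 14×3.3/15.3 = 3.02 V, R_Th = R_1‖R_2 = 2.59 kΩ.
Base-emitter loop: V_Th = I_B·R_Th + V_BE + (β+1)I_B·R_E, so I_B = (3.02 − 0.7) / (2.59 + 51×1.8) = 0.0246 mA.
I_C = β·I_B = 50×0.0246 = 1.23 mA, and I_E = (β+1)I_B = 1.25 mA.
V_CE = V_CC − I_C·R_C − I_E·R_E = 14 − 1.23×1.5 − 1.25×1.8 = 9.9 V.
V_CE = 9.9 V > 0.2 V confirms active-region operation.

I_C ≈ 1.2 mA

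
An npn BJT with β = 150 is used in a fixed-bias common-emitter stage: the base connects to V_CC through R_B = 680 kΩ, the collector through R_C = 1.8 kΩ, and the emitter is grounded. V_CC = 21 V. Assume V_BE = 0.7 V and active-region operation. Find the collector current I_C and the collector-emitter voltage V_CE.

Base loop: V_CC = I_B·R_B + V_BE, so I_B = (21 − 0.7)/680 kΩ = 0.0299 mA.
In the active region I_C = β·I_B = 150 × 0.0299 = 4.48 mA.
Collector loop: V_CE = V_CC − I_C·R_C = 21 − 4.48×1.8 = 12.9 V.
Since V_CE = 12.9 V > V_CE(sat) ≈ 0.2 V, the transistor is in the active region as assumed.

I_C ≈ 4.5 mA, V_CE ≈ 13 V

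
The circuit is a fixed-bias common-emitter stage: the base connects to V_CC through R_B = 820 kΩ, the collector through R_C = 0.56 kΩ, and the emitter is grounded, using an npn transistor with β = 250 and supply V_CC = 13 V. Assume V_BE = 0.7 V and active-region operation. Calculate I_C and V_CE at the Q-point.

Base loop: V_CC = I_B·R_B + V_BE, so I_B = (13 − 0.7)/820 kΩ = 0.015 mA.
In the active region I_C = β·I_B = 250 × 0.015 = 3.75 mA.
Collector loop: V_CE = V_CC − I_C·R_C = 13 − 3.75×0.56 = 10.9 V.
Since V_CE = 10.9 V > V_CE(sat) ≈ 0.2 V, the transistor is in the active region as assumed.

I_C ≈ 3.8 mA, V_CE ≈ 11 V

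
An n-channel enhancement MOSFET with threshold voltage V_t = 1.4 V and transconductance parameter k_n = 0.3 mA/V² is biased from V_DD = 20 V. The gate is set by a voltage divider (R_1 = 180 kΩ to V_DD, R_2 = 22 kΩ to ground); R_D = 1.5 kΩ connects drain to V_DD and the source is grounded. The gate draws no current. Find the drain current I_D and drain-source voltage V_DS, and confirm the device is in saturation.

I_D ≈ 0.091 mA, V_DS ≈ 20 V

V_G = V_DD·R_2/(R_1+R_2) = 20×22/202 = 2.18 V. With the source grounded, V_GS = V_G = 2.18 V.
Assume saturation: I_D = (k_n/2)(V_GS − V_t)² = (0.3/2)×(2.18 − 1.4)² = 0.15×0.778² = 0.0908 mA.
V_DS = V_DD − I_D·R_D = 20 − 0.0908×1.5 = 19.9 V.
Saturation requires V_DS ≥ V_GS − V_t = 0.778 V; 19.9 ≥ 0.778 ✓.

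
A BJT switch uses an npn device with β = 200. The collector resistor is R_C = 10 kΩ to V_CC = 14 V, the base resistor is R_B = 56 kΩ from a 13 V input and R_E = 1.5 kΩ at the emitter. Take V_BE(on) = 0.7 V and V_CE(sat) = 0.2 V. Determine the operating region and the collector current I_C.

Assume active: I_B = (13 − 0.7)/(56 + 201×1.5) = 0.0344 mA, I_C = β·I_B = 6.88 mA.
Then V_CE = 14 − 6.88×10 − 6.92×1.5 = -65.2 V < 0.2 V — the active assumption fails.
Re-solve with V_CE = 0.2 V. KCL at the emitter: V_E/R_E = (V_BB−0.7−V_E)/R_B + (V_CC−0.2−V_E)/R_C, giving V_E = 2.04 V.
I_C = (V_CC − 0.2 − V_E)/R_C = (13.8 − 2.04)/10 = 1.18 mA.
Check: I_B = (12.3 − 2.04)/56 = 0.183 mA, and β·I_B = 36.6 mA > I_C, confirming saturation.

saturation; I_C ≈ 1.2 mA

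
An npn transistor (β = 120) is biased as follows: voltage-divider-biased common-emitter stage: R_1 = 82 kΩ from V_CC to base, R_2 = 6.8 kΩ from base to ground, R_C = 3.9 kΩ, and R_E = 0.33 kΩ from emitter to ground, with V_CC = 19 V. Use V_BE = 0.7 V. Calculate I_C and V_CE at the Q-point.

Thevenize the base divider: V_Th = V_CC·R_2/(R_1+R_2) = 19×6.8/88.8 = 1.45 V, R_Th = R_1‖R_2 = 6.28 kΩ.
Base-emitter loop: V_Th = I_B·R_Th + V_BE + (β+1)I_B·R_E, so I_B = (1.45 − 0.7) / (6.28 + 121×0.33) = 0.0163 mA.
I_C = β·I_B = 120×0.0163 = 1.96 mA, and I_E = (β+1)I_B = 1.98 mA.
V_CE = V_CC − I_C·R_C − I_E·R_E = 19 − 1.96×3.9 − 1.98×0.33 = 10.7 V.
V_CE = 10.7 V > 0.2 V confirms active-region operation.

I_C ≈ 2 mA, V_CE ≈ 11 V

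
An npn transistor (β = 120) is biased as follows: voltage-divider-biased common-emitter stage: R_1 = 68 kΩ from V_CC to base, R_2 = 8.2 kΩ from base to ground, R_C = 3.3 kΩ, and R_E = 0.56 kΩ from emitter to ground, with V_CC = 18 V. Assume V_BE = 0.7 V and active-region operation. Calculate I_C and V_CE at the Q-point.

Thevenize the base divider: V_Th = V_CC·R_2/(R_1+R_2) = 18×8.2/76.2 = 1.94 V, R_Th = R_1‖R_2 = 7.32 kΩ.
Base-emitter loop: V_Th = I_B·R_Th + V_BE + (β+1)I_B·R_E, so I_B = (1.94 − 0.7) / (7.32 + 121×0.56) = 0.0165 mA.
I_C = β·I_B = 120×0.0165 = 1.98 mA, and I_E = (β+1)I_B = 1.99 mA.
V_CE = V_CC − I_C·R_C − I_E·R_E = 18 − 1.98×3.3 − 1.99×0.56 = 10.4 V.
V_CE = 10.4 V > 0.2 V confirms active-region operation.

I_C ≈ 2 mA, V_CE ≈ 10 V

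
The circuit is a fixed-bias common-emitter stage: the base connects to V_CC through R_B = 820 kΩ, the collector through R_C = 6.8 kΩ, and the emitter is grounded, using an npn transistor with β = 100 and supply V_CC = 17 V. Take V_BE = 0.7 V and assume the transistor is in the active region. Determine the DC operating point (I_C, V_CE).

I_C ≈ 2 mA, V_CE ≈ 3.5 V

Base loop: V_CC = I_B·R_B + V_BE, so I_B = (17 − 0.7)/820 kΩ = 0.0199 mA.
In the active region I_C = β·I_B = 100 × 0.0199 = 1.99 mA.
Collector loop: V_CE = V_CC − I_C·R_C = 17 − 1.99×6.8 = 3.48 V.
Since V_CE = 3.48 V > V_CE(sat) ≈ 0.2 V, the transistor is in the active region as assumed.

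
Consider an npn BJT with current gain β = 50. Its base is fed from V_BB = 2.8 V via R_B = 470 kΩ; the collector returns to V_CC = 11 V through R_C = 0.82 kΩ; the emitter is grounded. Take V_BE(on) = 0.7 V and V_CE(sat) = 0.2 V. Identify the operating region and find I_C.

Assume active. Base-emitter loop: I_B = (V_BB − V_BE)/R_B = (2.8 − 0.7)/470 = 0.00447 mA.
I_C = β·I_B = 50×0.00447 = 0.223 mA.
V_CE = V_CC − I_C·R_C = 11 − 0.223×0.82 = 10.8 V > V_CE(sat), so the active-region assumption holds.

active; I_C ≈ 0.22 mA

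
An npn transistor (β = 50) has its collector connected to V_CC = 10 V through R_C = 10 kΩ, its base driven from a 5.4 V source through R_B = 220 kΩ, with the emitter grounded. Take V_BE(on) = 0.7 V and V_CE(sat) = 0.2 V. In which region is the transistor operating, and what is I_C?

saturation; I_C ≈ 0.98 mA

Assume active: I_B = (5.4 − 0.7)/220 = 0.0214 mA, giving I_C = β·I_B = 1.07 mA.
But then V_CE = 10 − 1.07×10 = -0.682 V < V_CE(sat) = 0.2 V — impossible in the active region.
So the transistor is saturated. With V_CE = 0.2 V, I_C = (V_CC − 0.2)/R_C = 9.8/10 = 0.98 mA.
Check: β·I_B = 1.07 mA > I_C = 0.98 mA, confirming saturation.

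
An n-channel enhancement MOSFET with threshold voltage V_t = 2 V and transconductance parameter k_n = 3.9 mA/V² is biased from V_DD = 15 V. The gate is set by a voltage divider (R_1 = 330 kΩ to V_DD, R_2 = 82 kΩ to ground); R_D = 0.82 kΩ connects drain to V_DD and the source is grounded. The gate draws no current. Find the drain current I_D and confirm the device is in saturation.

V_G = V_DD·R_2/(R_1+R_2) = 15×82/412 = 2.99 V. With the source grounded, V_GS = V_G = 2.99 V.
Assume saturation: I_D = (k_n/2)(V_GS − V_t)² = (3.9/2)×(2.99 − 2)² = 1.95×0.985² = 1.89 mA.
V_DS = V_DD − I_D·R_D = 15 − 1.89×0.82 = 13.4 V.
Saturation requires V_DS ≥ V_GS − V_t = 0.985 V; 13.4 ≥ 0.985 ✓.

I_D ≈ 1.9 mA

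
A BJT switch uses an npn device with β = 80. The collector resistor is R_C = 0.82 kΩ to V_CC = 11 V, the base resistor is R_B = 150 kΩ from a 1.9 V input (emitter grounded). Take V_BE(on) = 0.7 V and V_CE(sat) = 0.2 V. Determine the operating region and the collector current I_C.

active; I_C ≈ 0.64 mA

Assume active. Base-emitter loop: I_B = (V_BB − V_BE)/R_B = (1.9 − 0.7)/150 = 0.008 mA.
I_C = β·I_B = 80×0.008 = 0.64 mA.
V_CE = V_CC − I_C·R_C = 11 − 0.64×0.82 = 10.5 V > V_CE(sat), so the active-region assumption holds.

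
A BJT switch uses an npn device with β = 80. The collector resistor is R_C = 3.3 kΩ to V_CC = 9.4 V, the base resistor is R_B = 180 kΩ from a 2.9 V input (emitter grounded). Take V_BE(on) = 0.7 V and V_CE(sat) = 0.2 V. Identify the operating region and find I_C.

Assume active. Base-emitter loop: I_B = (V_BB − V_BE)/R_B = (2.9 − 0.7)/180 = 0.0122 mA.
I_C = β·I_B = 80×0.0122 = 0.978 mA.
V_CE = V_CC − I_C·R_C = 9.4 − 0.978×3.3 = 6.17 V > V_CE(sat), so the active-region assumption holds.

active; I_C ≈ 0.98 mA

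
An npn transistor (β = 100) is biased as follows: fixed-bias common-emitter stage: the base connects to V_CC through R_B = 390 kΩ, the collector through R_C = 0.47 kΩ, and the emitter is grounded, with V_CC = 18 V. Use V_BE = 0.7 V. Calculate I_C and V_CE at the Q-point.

Base loop: V_CC = I_B·R_B + V_BE, so I_B = (18 − 0.7)/390 kΩ = 0.0444 mA.
In the active region I_C = β·I_B = 100 × 0.0444 = 4.44 mA.
Collector loop: V_CE = V_CC − I_C·R_C = 18 − 4.44×0.47 = 15.9 V.
Since V_CE = 15.9 V > V_CE(sat) ≈ 0.2 V, the transistor is in the active region as assumed.

I_C ≈ 4.4 mA, V_CE ≈ 16 V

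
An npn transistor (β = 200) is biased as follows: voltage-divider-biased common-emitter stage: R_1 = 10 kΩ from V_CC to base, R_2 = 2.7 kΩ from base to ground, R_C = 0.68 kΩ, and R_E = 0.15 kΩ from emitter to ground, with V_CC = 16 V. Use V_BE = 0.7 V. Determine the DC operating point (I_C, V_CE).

Thevenize the base divider: V_Th = V_CC·R_2/(R_1+R_2) = 16×2.7/12.7 = 3.4 V, R_Th = R_1‖R_2 = 2.13 kΩ.
Base-emitter loop: V_Th = I_B·R_Th + V_BE + (β+1)I_B·R_E, so I_B = (3.4 − 0.7) / (2.13 + 201×0.15) = 0.0837 mA.
I_C = β·I_B = 200×0.0837 = 16.7 mA, and I_E = (β+1)I_B = 16.8 mA.
V_CE = V_CC − I_C·R_C − I_E·R_E = 16 − 16.7×0.68 − 16.8×0.15 = 2.09 V.
V_CE = 2.09 V > 0.2 V confirms active-region operation.

I_C ≈ 17 mA, V_CE ≈ 2.1 V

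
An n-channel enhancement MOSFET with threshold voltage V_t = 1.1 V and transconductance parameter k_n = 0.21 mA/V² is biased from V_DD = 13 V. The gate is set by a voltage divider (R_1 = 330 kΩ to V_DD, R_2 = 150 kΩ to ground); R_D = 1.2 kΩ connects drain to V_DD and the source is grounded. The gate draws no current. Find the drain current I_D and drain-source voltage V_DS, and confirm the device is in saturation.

I_D ≈ 0.92 mA, V_DS ≈ 12 V

V_G = V_DD·R_2/(R_1+R_2) = 13×150/480 = 4.06 V. With the source grounded, V_GS = V_G = 4.06 V.
Assume saturation: I_D = (k_n/2)(V_GS − V_t)² = (0.21/2)×(4.06 − 1.1)² = 0.105×2.96² = 0.922 mA.
V_DS = V_DD − I_D·R_D = 13 − 0.922×1.2 = 11.9 V.
Saturation requires V_DS ≥ V_GS − V_t = 2.96 V; 11.9 ≥ 2.96 ✓.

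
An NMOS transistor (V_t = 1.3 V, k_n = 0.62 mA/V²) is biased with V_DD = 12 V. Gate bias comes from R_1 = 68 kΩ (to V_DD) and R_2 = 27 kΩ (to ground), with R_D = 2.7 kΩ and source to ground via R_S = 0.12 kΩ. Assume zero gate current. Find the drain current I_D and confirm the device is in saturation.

V_G = V_DD·R_2/(R_1+R_2) = 12×27/95 = 3.41 V.
Assume saturation: I_D = (k_n/2)(V_GS − V_t)² with V_GS = V_G − I_D·R_S = 3.41 − 0.12·I_D.
Substituting gives 0.00446·I_D² − 1.16·I_D + 1.38 = 0, with roots I_D = 1.2 or 258 mA.
The root I_D = 258 mA gives V_GS = -27.5 V ≤ V_t, so take I_D = 1.2 mA.
Then V_GS = 3.27 V and V_DS = V_DD − I_D(R_D+R_S) = 12 − 1.2×2.82 = 8.62 V.
Saturation requires V_DS ≥ V_GS − V_t = 1.97 V; 8.62 ≥ 1.97 ✓.

I_D ≈ 1.2 mA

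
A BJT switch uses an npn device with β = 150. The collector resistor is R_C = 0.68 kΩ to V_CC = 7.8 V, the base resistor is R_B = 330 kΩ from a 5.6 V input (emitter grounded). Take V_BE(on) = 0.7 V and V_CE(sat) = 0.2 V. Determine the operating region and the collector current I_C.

active; I_C ≈ 2.2 mA

Assume active. Base-emitter loop: I_B = (V_BB − V_BE)/R_B = (5.6 − 0.7)/330 = 0.0148 mA.
I_C = β·I_B = 150×0.0148 = 2.23 mA.
V_CE = V_CC − I_C·R_C = 7.8 − 2.23×0.68 = 6.29 V > V_CE(sat), so the active-region assumption holds.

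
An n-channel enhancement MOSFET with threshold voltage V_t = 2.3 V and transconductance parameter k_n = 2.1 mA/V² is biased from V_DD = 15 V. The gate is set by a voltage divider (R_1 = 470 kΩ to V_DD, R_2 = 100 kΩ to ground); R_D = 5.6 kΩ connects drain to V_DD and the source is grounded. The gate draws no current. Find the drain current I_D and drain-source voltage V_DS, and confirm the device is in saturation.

I_D ≈ 0.12 mA, V_DS ≈ 14 V

V_G = V_DD·R_2/(R_1+R_2) = 15×100/570 = 2.63 V. With the source grounded, V_GS = V_G = 2.63 V.
Assume saturation: I_D = (k_n/2)(V_GS − V_t)² = (2.1/2)×(2.63 − 2.3)² = 1.05×0.332² = 0.115 mA.
V_DS = V_DD − I_D·R_D = 15 − 0.115×5.6 = 14.4 V.
Saturation requires V_DS ≥ V_GS − V_t = 0.332 V; 14.4 ≥ 0.332 ✓.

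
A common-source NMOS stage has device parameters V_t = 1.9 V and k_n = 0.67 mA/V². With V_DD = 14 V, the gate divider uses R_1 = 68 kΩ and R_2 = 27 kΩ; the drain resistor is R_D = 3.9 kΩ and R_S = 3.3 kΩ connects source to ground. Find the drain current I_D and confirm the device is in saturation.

V_G = V_DD·R_2/(R_1+R_2) = 14×27/95 = 3.98 V.
Assume saturation: I_D = (k_n/2)(V_GS − V_t)² with V_GS = V_G − I_D·R_S = 3.98 − 3.3·I_D.
Substituting gives 3.65·I_D² − 5.6·I_D + 1.45 = 0, with roots I_D = 0.329 or 1.2 mA.
The root I_D = 1.2 mA gives V_GS = 0.00372 V ≤ V_t, so take I_D = 0.329 mA.
Then V_GS = 2.89 V and V_DS = V_DD − I_D(R_D+R_S) = 14 − 0.329×7.2 = 11.6 V.
Saturation requires V_DS ≥ V_GS − V_t = 0.992 V; 11.6 ≥ 0.992 ✓.

I_D ≈ 0.33 mA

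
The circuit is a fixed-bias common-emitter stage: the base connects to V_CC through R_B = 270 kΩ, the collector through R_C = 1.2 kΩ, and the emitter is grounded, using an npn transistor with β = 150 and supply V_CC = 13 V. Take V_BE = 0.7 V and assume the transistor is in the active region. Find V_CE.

Base loop: V_CC = I_B·R_B + V_BE, so I_B = (13 − 0.7)/270 kΩ = 0.0456 mA.
In the active region I_C = β·I_B = 150 × 0.0456 = 6.83 mA.
Collector loop: V_CE = V_CC − I_C·R_C = 13 − 6.83×1.2 = 4.8 V.
Since V_CE = 4.8 V > V_CE(sat) ≈ 0.2 V, the transistor is in the active region as assumed.

V_CE ≈ 4.8 V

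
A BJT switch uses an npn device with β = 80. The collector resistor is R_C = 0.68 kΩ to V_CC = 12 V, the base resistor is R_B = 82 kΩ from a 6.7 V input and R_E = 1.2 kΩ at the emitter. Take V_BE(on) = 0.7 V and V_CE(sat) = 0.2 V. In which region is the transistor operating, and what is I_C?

Assume active. Base-emitter loop: I_B = (V_BB − V_BE)/(R_B + (β+1)R_E) = (6.7 − 0.7)/(82 + 81×1.2) = 0.0335 mA.
I_C = β·I_B = 80×0.0335 = 2.68 mA.
V_CE = V_CC − I_C·R_C − I_E·R_E = 12 − 2.68×0.68 − 2.71×1.2 = 6.92 V > V_CE(sat), so the active-region assumption holds.

active; I_C ≈ 2.7 mA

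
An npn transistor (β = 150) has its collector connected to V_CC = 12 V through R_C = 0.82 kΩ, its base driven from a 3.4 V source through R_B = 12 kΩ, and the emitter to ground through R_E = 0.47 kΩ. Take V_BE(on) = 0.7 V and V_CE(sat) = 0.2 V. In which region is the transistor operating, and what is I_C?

Assume active. Base-emitter loop: I_B = (V_BB − V_BE)/(R_B + (β+1)R_E) = (3.4 − 0.7)/(12 + 151×0.47) = 0.0325 mA.
I_C = β·I_B = 150×0.0325 = 4.88 mA.
V_CE = V_CC − I_C·R_C − I_E·R_E = 12 − 4.88×0.82 − 4.91×0.47 = 5.69 V > V_CE(sat), so the active-region assumption holds.

active; I_C ≈ 4.9 mA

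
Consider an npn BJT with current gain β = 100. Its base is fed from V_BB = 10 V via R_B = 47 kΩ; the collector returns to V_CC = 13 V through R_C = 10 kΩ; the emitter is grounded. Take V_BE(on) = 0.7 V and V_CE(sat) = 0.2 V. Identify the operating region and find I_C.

saturation; I_C ≈ 1.3 mA

Assume active: I_B = (10 − 0.7)/47 = 0.198 mA, giving I_C = β·I_B = 19.8 mA.
But then V_CE = 13 − 19.8×10 = -185 V < V_CE(sat) = 0.2 V — impossible in the active region.
So the transistor is saturated. With V_CE = 0.2 V, I_C = (V_CC − 0.2)/R_C = 12.8/10 = 1.28 mA.
Check: β·I_B = 19.8 mA > I_C = 1.28 mA, confirming saturation.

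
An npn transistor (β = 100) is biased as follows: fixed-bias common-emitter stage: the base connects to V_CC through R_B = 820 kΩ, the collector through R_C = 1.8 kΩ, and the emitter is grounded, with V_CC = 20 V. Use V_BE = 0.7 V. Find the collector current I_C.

Base loop: V_CC = I_B·R_B + V_BE, so I_B = (20 − 0.7)/820 kΩ = 0.0235 mA.
In the active region I_C = β·I_B = 100 × 0.0235 = 2.35 mA.
Collector loop: V_CE = V_CC − I_C·R_C = 20 − 2.35×1.8 = 15.8 V.
Since V_CE = 15.8 V > V_CE(sat) ≈ 0.2 V, the transistor is in the active region as assumed.

I_C ≈ 2.4 mA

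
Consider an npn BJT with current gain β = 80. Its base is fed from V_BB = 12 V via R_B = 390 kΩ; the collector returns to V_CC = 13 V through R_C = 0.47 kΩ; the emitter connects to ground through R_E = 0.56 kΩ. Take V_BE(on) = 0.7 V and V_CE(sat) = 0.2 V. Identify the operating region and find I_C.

Assume active. Base-emitter loop: I_B = (V_BB − V_BE)/(R_B + (β+1)R_E) = (12 − 0.7)/(390 + 81×0.56) = 0.026 mA.
I_C = β·I_B = 80×0.026 = 2.08 mA.
V_CE = V_CC − I_C·R_C − I_E·R_E = 13 − 2.08×0.47 − 2.1×0.56 = 10.8 V > V_CE(sat), so the active-region assumption holds.

active; I_C ≈ 2.1 mA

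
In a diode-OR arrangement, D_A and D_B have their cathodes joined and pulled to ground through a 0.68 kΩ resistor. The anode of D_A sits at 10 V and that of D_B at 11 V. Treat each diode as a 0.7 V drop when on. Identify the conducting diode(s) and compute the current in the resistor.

Only D_B conducts; I_R ≈ 15 mA

Assume both conduct. Then node N would need to be at both 10−0.7 = 9.3 V and 11−0.7 = 10.3 V, which is impossible.
Assume only D_B conducts: V_N = 11 − 0.7 = 10.3 V, so I_R = 10.3/0.68 = 15.1 mA.
Check D_A: its anode-to-cathode voltage is 10 − 10.3 = -0.3 V < 0.7 V, so it is off. The assumption is consistent.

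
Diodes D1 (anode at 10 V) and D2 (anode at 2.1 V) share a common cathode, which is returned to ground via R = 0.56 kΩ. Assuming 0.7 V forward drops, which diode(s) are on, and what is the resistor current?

Assume both conduct. Then node N would need to be at both 10−0.7 = 9.3 V and 2.1−0.7 = 1.4 V, which is impossible.
Assume only D1 conducts: V_N = 10 − 0.7 = 9.3 V, so I_R = 9.3/0.56 = 16.6 mA.
Check D2: its anode-to-cathode voltage is 2.1 − 9.3 = -7.2 V < 0.7 V, so it is off. The assumption is consistent.

Only D1 conducts; I_R ≈ 17 mA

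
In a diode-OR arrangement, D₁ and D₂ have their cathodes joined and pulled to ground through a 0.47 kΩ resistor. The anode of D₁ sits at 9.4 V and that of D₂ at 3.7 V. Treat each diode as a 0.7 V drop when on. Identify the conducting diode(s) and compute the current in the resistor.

Only D₁ conducts; I_R ≈ 19 mA

Assume both conduct. Then node N would need to be at both 9.4−0.7 = 8.7 V and 3.7−0.7 = 3 V, which is impossible.
Assume only D₁ conducts: V_N = 9.4 − 0.7 = 8.7 V, so I_R = 8.7/0.47 = 18.5 mA.
Check D₂: its anode-to-cathode voltage is 3.7 − 8.7 = -5 V < 0.7 V, so it is off. The assumption is consistent.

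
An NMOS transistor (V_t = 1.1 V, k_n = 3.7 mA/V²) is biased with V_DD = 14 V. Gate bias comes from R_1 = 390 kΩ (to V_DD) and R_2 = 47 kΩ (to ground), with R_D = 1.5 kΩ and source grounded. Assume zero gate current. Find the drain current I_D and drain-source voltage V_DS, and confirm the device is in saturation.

V_G = V_DD·R_2/(R_1+R_2) = 14×47/437 = 1.51 V. With the source grounded, V_GS = V_G = 1.51 V.
Assume saturation: I_D = (k_n/2)(V_GS − V_t)² = (3.7/2)×(1.51 − 1.1)² = 1.85×0.406² = 0.305 mA.
V_DS = V_DD − I_D·R_D = 14 − 0.305×1.5 = 13.5 V.
Saturation requires V_DS ≥ V_GS − V_t = 0.406 V; 13.5 ≥ 0.406 ✓.

I_D ≈ 0.3 mA, V_DS ≈ 14 V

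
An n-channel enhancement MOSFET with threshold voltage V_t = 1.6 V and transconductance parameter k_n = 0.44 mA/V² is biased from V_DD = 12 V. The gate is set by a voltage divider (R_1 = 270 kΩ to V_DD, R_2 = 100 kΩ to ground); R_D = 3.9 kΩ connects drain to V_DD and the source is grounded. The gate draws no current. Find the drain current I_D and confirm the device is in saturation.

V_G = V_DD·R_2/(R_1+R_2) = 12×100/370 = 3.24 V. With the source grounded, V_GS = V_G = 3.24 V.
Assume saturation: I_D = (k_n/2)(V_GS − V_t)² = (0.44/2)×(3.24 − 1.6)² = 0.22×1.64² = 0.594 mA.
V_DS = V_DD − I_D·R_D = 12 − 0.594×3.9 = 9.68 V.
Saturation requires V_DS ≥ V_GS − V_t = 1.64 V; 9.68 ≥ 1.64 ✓.

I_D ≈ 0.59 mA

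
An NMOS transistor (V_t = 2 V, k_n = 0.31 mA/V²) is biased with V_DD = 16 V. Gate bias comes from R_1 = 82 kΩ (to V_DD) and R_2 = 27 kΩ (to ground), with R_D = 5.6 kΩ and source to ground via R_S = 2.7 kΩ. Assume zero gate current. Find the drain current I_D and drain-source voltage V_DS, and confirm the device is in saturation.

I_D ≈ 0.25 mA, V_DS ≈ 14 V

V_G = V_DD·R_2/(R_1+R_2) = 16×27/109 = 3.96 V.
Assume saturation: I_D = (k_n/2)(V_GS − V_t)² with V_GS = V_G − I_D·R_S = 3.96 − 2.7·I_D.
Substituting gives 1.13·I_D² − 2.64·I_D + 0.597 = 0, with roots I_D = 0.253 or 2.09 mA.
The root I_D = 2.09 mA gives V_GS = -1.67 V ≤ V_t, so take I_D = 0.253 mA.
Then V_GS = 3.28 V and V_DS = V_DD − I_D(R_D+R_S) = 16 − 0.253×8.3 = 13.9 V.
Saturation requires V_DS ≥ V_GS − V_t = 1.28 V; 13.9 ≥ 1.28 ✓.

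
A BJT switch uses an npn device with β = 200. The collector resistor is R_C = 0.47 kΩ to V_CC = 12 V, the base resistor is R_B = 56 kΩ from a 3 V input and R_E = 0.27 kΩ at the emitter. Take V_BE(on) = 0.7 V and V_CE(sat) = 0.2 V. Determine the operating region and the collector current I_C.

Assume active. Base-emitter loop: I_B = (V_BB − V_BE)/(R_B + (β+1)R_E) = (3 − 0.7)/(56 + 201×0.27) = 0.0209 mA.
I_C = β·I_B = 200×0.0209 = 4.17 mA.
V_CE = V_CC − I_C·R_C − I_E·R_E = 12 − 4.17×0.47 − 4.19×0.27 = 8.91 V > V_CE(sat), so the active-region assumption holds.

active; I_C ≈ 4.2 mA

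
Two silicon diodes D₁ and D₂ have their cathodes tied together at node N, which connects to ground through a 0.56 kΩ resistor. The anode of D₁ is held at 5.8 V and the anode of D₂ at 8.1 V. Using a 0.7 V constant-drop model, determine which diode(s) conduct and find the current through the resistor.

Only D₂ conducts; I_R ≈ 13 mA

Assume both conduct. Then node N would need to be at both 5.8−0.7 = 5.1 V and 8.1−0.7 = 7.4 V, which is impossible.
Assume only D₂ conducts: V_N = 8.1 − 0.7 = 7.4 V, so I_R = 7.4/0.56 = 13.2 mA.
Check D₁: its anode-to-cathode voltage is 5.8 − 7.4 = -1.6 V < 0.7 V, so it is off. The assumption is consistent.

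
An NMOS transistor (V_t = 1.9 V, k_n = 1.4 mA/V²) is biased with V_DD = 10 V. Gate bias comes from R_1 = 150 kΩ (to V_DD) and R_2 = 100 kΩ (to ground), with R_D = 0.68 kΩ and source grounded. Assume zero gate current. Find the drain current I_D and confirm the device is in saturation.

V_G = V_DD·R_2/(R_1+R_2) = 10×100/250 = 4 V. With the source grounded, V_GS = V_G = 4 V.
Assume saturation: I_D = (k_n/2)(V_GS − V_t)² = (1.4/2)×(4 − 1.9)² = 0.7×2.1² = 3.09 mA.
V_DS = V_DD − I_D·R_D = 10 − 3.09×0.68 = 7.9 V.
Saturation requires V_DS ≥ V_GS − V_t = 2.1 V; 7.9 ≥ 2.1 ✓.

I_D ≈ 3.1 mA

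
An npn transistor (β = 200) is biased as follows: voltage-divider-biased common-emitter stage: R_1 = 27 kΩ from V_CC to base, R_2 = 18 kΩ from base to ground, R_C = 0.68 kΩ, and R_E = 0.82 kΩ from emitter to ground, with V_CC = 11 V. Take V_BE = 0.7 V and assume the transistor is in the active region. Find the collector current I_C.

Thevenize the base divider: V_Th = V_CC·R_2/(R_1+R_2) = 11×18/45 = 4.4 V, R_Th = R_1‖R_2 = 10.8 kΩ.
Base-emitter loop: V_Th = I_B·R_Th + V_BE + (β+1)I_B·R_E, so I_B = (4.4 − 0.7) / (10.8 + 201×0.82) = 0.0211 mA.
I_C = β·I_B = 200×0.0211 = 4.21 mA, and I_E = (β+1)I_B = 4.23 mA.
V_CE = V_CC − I_C·R_C − I_E·R_E = 11 − 4.21×0.68 − 4.23×0.82 = 4.66 V.
V_CE = 4.66 V > 0.2 V confirms active-region operation.

I_C ≈ 4.2 mA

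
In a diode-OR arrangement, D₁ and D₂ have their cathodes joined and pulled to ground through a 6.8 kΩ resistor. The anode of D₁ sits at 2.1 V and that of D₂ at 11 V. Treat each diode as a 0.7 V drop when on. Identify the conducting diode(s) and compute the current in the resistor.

Only D₂ conducts; I_R ≈ 1.5 mA

Assume both conduct. Then node N would need to be at both 2.1−0.7 = 1.4 V and 11−0.7 = 10.3 V, which is impossible.
Assume only D₂ conducts: V_N = 11 − 0.7 = 10.3 V, so I_R = 10.3/6.8 = 1.51 mA.
Check D₁: its anode-to-cathode voltage is 2.1 − 10.3 = -8.2 V < 0.7 V, so it is off. The assumption is consistent.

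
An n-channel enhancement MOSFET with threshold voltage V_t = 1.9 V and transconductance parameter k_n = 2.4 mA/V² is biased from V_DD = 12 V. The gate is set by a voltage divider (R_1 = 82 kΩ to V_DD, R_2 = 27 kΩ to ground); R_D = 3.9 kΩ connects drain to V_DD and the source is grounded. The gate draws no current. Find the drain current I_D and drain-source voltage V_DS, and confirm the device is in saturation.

I_D ≈ 1.4 mA, V_DS ≈ 6.6 V

V_G = V_DD·R_2/(R_1+R_2) = 12×27/109 = 2.97 V. With the source grounded, V_GS = V_G = 2.97 V.
Assume saturation: I_D = (k_n/2)(V_GS − V_t)² = (2.4/2)×(2.97 − 1.9)² = 1.2×1.07² = 1.38 mA.
V_DS = V_DD − I_D·R_D = 12 − 1.38×3.9 = 6.62 V.
Saturation requires V_DS ≥ V_GS − V_t = 1.07 V; 6.62 ≥ 1.07 ✓.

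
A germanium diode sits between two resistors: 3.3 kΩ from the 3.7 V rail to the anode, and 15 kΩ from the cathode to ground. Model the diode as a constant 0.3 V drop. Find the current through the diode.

I ≈ 0.19 mA

The two resistors are in series with the diode, so KVL gives 3.7 = I·3.3 + 0.3 + I·15.
I = (3.7 − 0.3) / (3.3 + 15) kΩ = 3.4 / 18.3 = 0.186 mA.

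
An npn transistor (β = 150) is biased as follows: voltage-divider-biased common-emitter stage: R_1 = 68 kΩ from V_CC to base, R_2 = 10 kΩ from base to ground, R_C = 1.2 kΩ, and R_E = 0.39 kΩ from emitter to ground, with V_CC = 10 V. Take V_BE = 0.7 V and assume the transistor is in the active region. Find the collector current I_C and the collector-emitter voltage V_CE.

I_C ≈ 1.3 mA, V_CE ≈ 7.9 V

Thevenize the base divider: V_Th = V_CC·R_2/(R_1+R_2) = 10×10/78 = 1.28 V, R_Th = R_1‖R_2 = 8.72 kΩ.
Base-emitter loop: V_Th = I_B·R_Th + V_BE + (β+1)I_B·R_E, so I_B = (1.28 − 0.7) / (8.72 + 151×0.39) = 0.00861 mA.
I_C = β·I_B = 150×0.00861 = 1.29 mA, and I_E = (β+1)I_B = 1.3 mA.
V_CE = V_CC − I_C·R_C − I_E·R_E = 10 − 1.29×1.2 − 1.3×0.39 = 7.94 V.
V_CE = 7.94 V > 0.2 V confirms active-region operation.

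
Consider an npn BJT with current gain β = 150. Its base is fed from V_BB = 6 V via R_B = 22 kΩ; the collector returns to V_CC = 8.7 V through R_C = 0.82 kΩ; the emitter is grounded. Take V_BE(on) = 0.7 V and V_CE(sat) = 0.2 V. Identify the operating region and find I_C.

saturation; I_C ≈ 10 mA

Assume active: I_B = (6 − 0.7)/22 = 0.241 mA, giving I_C = β·I_B = 36.1 mA.
But then V_CE = 8.7 − 36.1×0.82 = -20.9 V < V_CE(sat) = 0.2 V — impossible in the active region.
So the transistor is saturated. With V_CE = 0.2 V, I_C = (V_CC − 0.2)/R_C = 8.5/0.82 = 10.4 mA.
Check: β·I_B = 36.1 mA > I_C = 10.4 mA, confirming saturation.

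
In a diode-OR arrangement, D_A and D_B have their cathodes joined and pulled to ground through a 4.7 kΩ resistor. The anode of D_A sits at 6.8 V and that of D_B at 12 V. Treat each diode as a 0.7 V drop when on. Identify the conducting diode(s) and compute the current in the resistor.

Assume both conduct. Then node N would need to be at both 6.8−0.7 = 6.1 V and 12−0.7 = 11.3 V, which is impossible.
Assume only D_B conducts: V_N = 12 − 0.7 = 11.3 V, so I_R = 11.3/4.7 = 2.4 mA.
Check D_A: its anode-to-cathode voltage is 6.8 − 11.3 = -4.5 V < 0.7 V, so it is off. The assumption is consistent.

Only D_B conducts; I_R ≈ 2.4 mA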